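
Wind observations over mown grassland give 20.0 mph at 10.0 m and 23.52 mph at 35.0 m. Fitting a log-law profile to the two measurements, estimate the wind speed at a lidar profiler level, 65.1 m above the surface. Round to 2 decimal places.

25.26 mph

Log law: V ∝ ln(z/z₀). From the pair, with r = V₁/V₂ = 0.85034,
ln z₀ = (ln z₁ − r·ln z₂)/(1 − r) = (2.3026 − 0.85034×3.5553)/0.14966 = -4.8154 → z₀ = 0.008104 m
V₃ = V₁ · ln(z₃/z₀)/ln(z₁/z₀) = 20.0 × 8.9913/7.1180 = 25.2637 mph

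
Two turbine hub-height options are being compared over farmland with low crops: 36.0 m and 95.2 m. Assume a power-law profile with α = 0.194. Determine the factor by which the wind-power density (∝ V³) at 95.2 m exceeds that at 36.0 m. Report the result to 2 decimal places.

1.76

Speed ratio: V_B/V_A = (z_B/z_A)^α = (95.2/36.0)^0.194 = (2.6444)^0.194 = 1.20763
Power-density ratio: P_B/P_A = (V_B/V_A)³ = (1.20763)³ = 1.76116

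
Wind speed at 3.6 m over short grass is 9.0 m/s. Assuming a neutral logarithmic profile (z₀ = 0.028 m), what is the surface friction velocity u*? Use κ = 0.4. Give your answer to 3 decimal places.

u* ≈ 0.741 m/s

Log law: V(z) = (u*/κ) · ln(z/z₀) ⇒ u* = κ · V / ln(z/z₀)
u* = 0.4 × 9.0 / ln(3.6/0.028) = 0.4 × 9.0 / 4.8565
   = 3.6000 / 4.8565 = 0.7413 m/s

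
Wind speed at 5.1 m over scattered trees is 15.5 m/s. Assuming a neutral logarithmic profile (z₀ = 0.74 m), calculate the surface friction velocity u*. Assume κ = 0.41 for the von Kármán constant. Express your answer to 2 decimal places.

u* ≈ 3.29 m/s

Log law: V(z) = (u*/κ) · ln(z/z₀) ⇒ u* = κ · V / ln(z/z₀)
u* = 0.41 × 15.5 / ln(5.1/0.74) = 0.41 × 15.5 / 1.9303
   = 6.3550 / 1.9303 = 3.2922 m/s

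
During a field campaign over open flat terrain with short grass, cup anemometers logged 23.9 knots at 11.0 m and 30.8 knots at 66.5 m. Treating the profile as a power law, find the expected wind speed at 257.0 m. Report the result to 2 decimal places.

First find α: α = ln(V₂/V₁)/ln(z₂/z₁) = ln(30.8/23.9)/ln(66.5/11.0) = 0.25364/1.79931 = 0.1410
Extrapolate from 66.5 m to 257.0 m: V₃ = 30.8 × (257.0/66.5)^0.1410 = 30.8 × 1.2099 = 37.2659 knots

37.27 knots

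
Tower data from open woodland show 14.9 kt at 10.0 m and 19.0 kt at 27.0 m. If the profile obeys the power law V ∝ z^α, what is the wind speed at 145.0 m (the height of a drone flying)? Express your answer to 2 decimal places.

28.67 kt

First find α: α = ln(V₂/V₁)/ln(z₂/z₁) = ln(19.0/14.9)/ln(27.0/10.0) = 0.24308/0.99325 = 0.2447
Extrapolate from 27.0 m to 145.0 m: V₃ = 19.0 × (145.0/27.0)^0.2447 = 19.0 × 1.5089 = 28.6686 kt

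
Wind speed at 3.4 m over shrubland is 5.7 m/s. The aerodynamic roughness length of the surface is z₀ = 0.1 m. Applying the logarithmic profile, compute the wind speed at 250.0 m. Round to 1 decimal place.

12.6 m/s

Log law: V(z) ∝ ln(z/z₀), so V₂/V₁ = ln(z₂/z₀) / ln(z₁/z₀).
ln(250.0/0.1) = 7.8240, ln(3.4/0.1) = 3.5264
V₂ = 5.7 × 7.8240/3.5264 = 5.7 × 2.2187 = 12.6468 m/s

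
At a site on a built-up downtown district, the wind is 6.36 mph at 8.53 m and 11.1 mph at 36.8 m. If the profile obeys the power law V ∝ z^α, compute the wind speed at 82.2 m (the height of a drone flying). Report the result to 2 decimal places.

First find α: α = ln(V₂/V₁)/ln(z₂/z₁) = ln(11.1/6.36)/ln(36.8/8.53) = 0.55692/1.46191 = 0.3810
Extrapolate from 36.8 m to 82.2 m: V₃ = 11.1 × (82.2/36.8)^0.3810 = 11.1 × 1.3582 = 15.0759 mph

15.08 mph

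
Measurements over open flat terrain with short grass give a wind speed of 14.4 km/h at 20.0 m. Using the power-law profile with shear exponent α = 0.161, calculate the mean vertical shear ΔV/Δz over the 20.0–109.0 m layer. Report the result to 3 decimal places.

Power law: V₂ = V₁ · (z₂/z₁)^α = 14.4 × (5.4500)^0.161 = 18.9201 km/h
ΔV/Δz = (18.9201 − 14.4)/(109.0 − 20.0) = 4.5201/89.0000 = 0.05079 km/h/m

0.051 km/h/m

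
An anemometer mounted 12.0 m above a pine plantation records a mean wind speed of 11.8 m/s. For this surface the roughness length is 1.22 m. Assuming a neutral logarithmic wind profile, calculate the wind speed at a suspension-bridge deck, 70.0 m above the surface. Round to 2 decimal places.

20.90 m/s

Log law: V(z) ∝ ln(z/z₀), so V₂/V₁ = ln(z₂/z₀) / ln(z₁/z₀).
ln(70.0/1.22) = 4.0496, ln(12.0/1.22) = 2.2861
V₂ = 11.8 × 4.0496/2.2861 = 11.8 × 1.7715 = 20.9032 m/s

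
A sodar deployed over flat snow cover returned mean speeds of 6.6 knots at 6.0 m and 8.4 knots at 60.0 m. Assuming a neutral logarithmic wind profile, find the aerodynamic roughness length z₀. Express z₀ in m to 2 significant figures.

z₀ ≈ 0.0013 m

Log law: V(z) ∝ ln(z/z₀). With r = V₁/V₂ = 6.6/8.4 = 0.78571,
r · ln(z₂/z₀) = ln(z₁/z₀) ⇒ ln z₀ = (ln z₁ − r·ln z₂)/(1 − r)
ln z₀ = (1.79176 − 0.78571×4.09434) / 0.21429 = -6.6511
z₀ = exp(-6.6511) = 0.001293 m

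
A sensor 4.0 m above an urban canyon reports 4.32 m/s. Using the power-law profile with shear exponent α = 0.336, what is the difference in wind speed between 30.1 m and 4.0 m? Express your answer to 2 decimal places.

4.19 m/s

Power law: V₂ = V₁ · (z₂/z₁)^α = 4.32 × (7.5250)^0.336 = 8.5112 m/s
ΔV = 8.5112 − 4.32 = 4.1912 m/s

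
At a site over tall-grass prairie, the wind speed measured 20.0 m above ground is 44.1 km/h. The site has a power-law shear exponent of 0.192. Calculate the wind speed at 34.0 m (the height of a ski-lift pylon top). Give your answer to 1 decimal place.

48.8 km/h

Power-law profile: V₂ = V₁ · (z₂/z₁)^α
V₂ = 44.1 × (34.0/20.0)^0.192 = 44.1 × (1.7000)^0.192
    = 44.1 × 1.1073 = 48.8298 km/h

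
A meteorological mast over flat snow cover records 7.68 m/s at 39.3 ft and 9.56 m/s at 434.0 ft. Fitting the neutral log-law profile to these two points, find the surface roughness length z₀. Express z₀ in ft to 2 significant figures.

Log law: V(z) ∝ ln(z/z₀). With r = V₁/V₂ = 7.68/9.56 = 0.80335,
r · ln(z₂/z₀) = ln(z₁/z₀) ⇒ ln z₀ = (ln z₁ − r·ln z₂)/(1 − r)
ln z₀ = (3.67122 − 0.80335×6.07304) / 0.19665 = -6.1405
z₀ = exp(-6.1405) = 0.002154 ft

z₀ ≈ 0.0022 ft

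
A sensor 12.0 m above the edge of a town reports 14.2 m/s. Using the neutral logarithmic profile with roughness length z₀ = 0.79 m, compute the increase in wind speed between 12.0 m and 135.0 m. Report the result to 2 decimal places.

12.63 m/s

Log law: V₂ = V₁ · ln(z₂/z₀)/ln(z₁/z₀) = 14.2 × 5.1410/2.7206 = 26.8328 m/s
ΔV = 26.8328 − 14.2 = 12.6328 m/s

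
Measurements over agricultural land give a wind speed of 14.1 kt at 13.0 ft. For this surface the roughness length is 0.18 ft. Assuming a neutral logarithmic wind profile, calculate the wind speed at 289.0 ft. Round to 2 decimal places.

24.32 kt

Log law: V(z) ∝ ln(z/z₀), so V₂/V₁ = ln(z₂/z₀) / ln(z₁/z₀).
ln(289.0/0.18) = 7.3812, ln(13.0/0.18) = 4.2797
V₂ = 14.1 × 7.3812/4.2797 = 14.1 × 1.7247 = 24.3181 kt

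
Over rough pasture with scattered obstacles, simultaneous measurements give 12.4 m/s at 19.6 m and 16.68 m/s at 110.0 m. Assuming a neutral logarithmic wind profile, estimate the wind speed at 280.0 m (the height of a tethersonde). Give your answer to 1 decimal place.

19.0 m/s

Log law: V ∝ ln(z/z₀). From the pair, with r = V₁/V₂ = 0.74341,
ln z₀ = (ln z₁ − r·ln z₂)/(1 − r) = (2.9755 − 0.74341×4.7005)/0.25659 = -2.0220 → z₀ = 0.1324 m
V₃ = V₁ · ln(z₃/z₀)/ln(z₁/z₀) = 12.4 × 7.6568/4.9975 = 18.9982 m/s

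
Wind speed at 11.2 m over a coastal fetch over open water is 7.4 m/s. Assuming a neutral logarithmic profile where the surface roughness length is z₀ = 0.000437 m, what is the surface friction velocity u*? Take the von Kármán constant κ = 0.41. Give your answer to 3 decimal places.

u* ≈ 0.299 m/s

Log law: V(z) = (u*/κ) · ln(z/z₀) ⇒ u* = κ · V / ln(z/z₀)
u* = 0.41 × 7.4 / ln(11.2/0.000437) = 0.41 × 7.4 / 10.1515
   = 3.0340 / 10.1515 = 0.2989 m/s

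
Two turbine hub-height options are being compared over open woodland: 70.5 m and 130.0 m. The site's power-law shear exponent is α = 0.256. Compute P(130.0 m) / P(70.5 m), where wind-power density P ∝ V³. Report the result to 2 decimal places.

Speed ratio: V_B/V_A = (z_B/z_A)^α = (130.0/70.5)^0.256 = (1.8440)^0.256 = 1.16959
Power-density ratio: P_B/P_A = (V_B/V_A)³ = (1.16959)³ = 1.59992

1.60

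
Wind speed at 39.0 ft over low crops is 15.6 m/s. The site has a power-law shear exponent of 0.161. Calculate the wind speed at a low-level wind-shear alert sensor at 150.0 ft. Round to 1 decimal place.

19.4 m/s

Power-law profile: V₂ = V₁ · (z₂/z₁)^α
V₂ = 15.6 × (150.0/39.0)^0.161 = 15.6 × (3.8462)^0.161
    = 15.6 × 1.2422 = 19.3782 m/s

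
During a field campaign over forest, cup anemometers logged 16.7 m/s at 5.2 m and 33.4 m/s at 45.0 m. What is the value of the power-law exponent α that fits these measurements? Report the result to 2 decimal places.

α ≈ 0.32

Power law: V₂/V₁ = (z₂/z₁)^α ⇒ α = ln(V₂/V₁) / ln(z₂/z₁)
α = ln(33.4/16.7) / ln(45.0/5.2) = ln(2.0000) / ln(8.6538)
  = 0.69315 / 2.15800 = 0.32120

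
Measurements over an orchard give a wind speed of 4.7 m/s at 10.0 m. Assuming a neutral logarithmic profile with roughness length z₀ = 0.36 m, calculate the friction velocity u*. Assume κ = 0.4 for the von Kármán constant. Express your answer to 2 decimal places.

Log law: V(z) = (u*/κ) · ln(z/z₀) ⇒ u* = κ · V / ln(z/z₀)
u* = 0.4 × 4.7 / ln(10.0/0.36) = 0.4 × 4.7 / 3.3242
   = 1.8800 / 3.3242 = 0.5655 m/s

u* ≈ 0.57 m/s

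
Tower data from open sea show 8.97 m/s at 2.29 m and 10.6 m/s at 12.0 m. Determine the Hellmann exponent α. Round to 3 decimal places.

Power law: V₂/V₁ = (z₂/z₁)^α ⇒ α = ln(V₂/V₁) / ln(z₂/z₁)
α = ln(10.6/8.97) / ln(12.0/2.29) = ln(1.1817) / ln(5.2402)
  = 0.16697 / 1.65635 = 0.10080

α ≈ 0.101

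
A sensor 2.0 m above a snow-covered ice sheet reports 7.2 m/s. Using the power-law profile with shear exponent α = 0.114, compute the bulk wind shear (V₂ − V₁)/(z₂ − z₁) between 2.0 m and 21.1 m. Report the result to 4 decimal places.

Power law: V₂ = V₁ · (z₂/z₁)^α = 7.2 × (10.5500)^0.114 = 9.4185 m/s
ΔV/Δz = (9.4185 − 7.2)/(21.1 − 2.0) = 2.2185/19.1000 = 0.11615 m/s/m

0.1162 m/s/m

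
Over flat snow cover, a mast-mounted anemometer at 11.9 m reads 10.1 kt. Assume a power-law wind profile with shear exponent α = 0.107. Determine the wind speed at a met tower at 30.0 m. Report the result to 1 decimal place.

11.2 kt

Power-law profile: V₂ = V₁ · (z₂/z₁)^α
V₂ = 10.1 × (30.0/11.9)^0.107 = 10.1 × (2.5210)^0.107
    = 10.1 × 1.1040 = 11.1504 kt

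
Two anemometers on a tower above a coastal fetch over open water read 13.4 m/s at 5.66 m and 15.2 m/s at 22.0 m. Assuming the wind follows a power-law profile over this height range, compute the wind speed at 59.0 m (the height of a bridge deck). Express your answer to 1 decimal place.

First find α: α = ln(V₂/V₁)/ln(z₂/z₁) = ln(15.2/13.4)/ln(22.0/5.66) = 0.12604/1.35762 = 0.0928
Extrapolate from 22.0 m to 59.0 m: V₃ = 15.2 × (59.0/22.0)^0.0928 = 15.2 × 1.0959 = 16.6578 m/s

16.7 m/s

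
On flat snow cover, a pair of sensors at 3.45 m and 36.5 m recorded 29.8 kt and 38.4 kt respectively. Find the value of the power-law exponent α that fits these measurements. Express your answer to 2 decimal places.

α ≈ 0.11

Power law: V₂/V₁ = (z₂/z₁)^α ⇒ α = ln(V₂/V₁) / ln(z₂/z₁)
α = ln(38.4/29.8) / ln(36.5/3.45) = ln(1.2886) / ln(10.5797)
  = 0.25355 / 2.35894 = 0.10748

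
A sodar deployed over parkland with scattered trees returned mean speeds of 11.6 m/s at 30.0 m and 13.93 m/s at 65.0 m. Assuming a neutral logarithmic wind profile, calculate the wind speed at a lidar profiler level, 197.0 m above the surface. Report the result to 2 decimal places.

Log law: V ∝ ln(z/z₀). From the pair, with r = V₁/V₂ = 0.83274,
ln z₀ = (ln z₁ − r·ln z₂)/(1 − r) = (3.4012 − 0.83274×4.1744)/0.16726 = -0.4482 → z₀ = 0.6388 m
V₃ = V₁ · ln(z₃/z₀)/ln(z₁/z₀) = 11.6 × 5.7314/3.8494 = 17.2714 m/s

17.27 m/s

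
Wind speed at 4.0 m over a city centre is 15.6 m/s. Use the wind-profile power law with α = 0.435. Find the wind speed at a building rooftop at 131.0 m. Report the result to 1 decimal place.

Power-law profile: V₂ = V₁ · (z₂/z₁)^α
V₂ = 15.6 × (131.0/4.0)^0.435 = 15.6 × (32.7500)^0.435
    = 15.6 × 4.5616 = 71.1609 m/s

71.2 m/s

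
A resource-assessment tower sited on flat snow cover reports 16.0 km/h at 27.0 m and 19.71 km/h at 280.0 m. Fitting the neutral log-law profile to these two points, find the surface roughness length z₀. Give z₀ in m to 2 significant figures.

Log law: V(z) ∝ ln(z/z₀). With r = V₁/V₂ = 16.0/19.71 = 0.81177,
r · ln(z₂/z₀) = ln(z₁/z₀) ⇒ ln z₀ = (ln z₁ − r·ln z₂)/(1 − r)
ln z₀ = (3.29584 − 0.81177×5.63479) / 0.18823 = -6.7913
z₀ = exp(-6.7913) = 0.001124 m

z₀ ≈ 0.0011 m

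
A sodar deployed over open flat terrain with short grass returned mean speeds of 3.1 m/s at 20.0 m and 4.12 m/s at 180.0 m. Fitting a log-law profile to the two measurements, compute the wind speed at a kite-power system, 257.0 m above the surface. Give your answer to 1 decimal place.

4.3 m/s

Log law: V ∝ ln(z/z₀). From the pair, with r = V₁/V₂ = 0.75243,
ln z₀ = (ln z₁ − r·ln z₂)/(1 − r) = (2.9957 − 0.75243×5.1930)/0.24757 = -3.6821 → z₀ = 0.02517 m
V₃ = V₁ · ln(z₃/z₀)/ln(z₁/z₀) = 3.1 × 9.2312/6.6778 = 4.2853 m/s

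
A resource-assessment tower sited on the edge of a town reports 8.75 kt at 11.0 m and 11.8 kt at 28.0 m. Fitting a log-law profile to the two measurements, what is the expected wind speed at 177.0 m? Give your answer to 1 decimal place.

Log law: V ∝ ln(z/z₀). From the pair, with r = V₁/V₂ = 0.74153,
ln z₀ = (ln z₁ − r·ln z₂)/(1 − r) = (2.3979 − 0.74153×3.3322)/0.25847 = -0.2825 → z₀ = 0.7539 m
V₃ = V₁ · ln(z₃/z₀)/ln(z₁/z₀) = 8.75 × 5.4586/2.6804 = 17.8195 kt

17.8 kt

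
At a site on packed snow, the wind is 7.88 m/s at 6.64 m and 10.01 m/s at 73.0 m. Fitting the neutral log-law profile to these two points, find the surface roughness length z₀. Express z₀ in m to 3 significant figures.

Log law: V(z) ∝ ln(z/z₀). With r = V₁/V₂ = 7.88/10.01 = 0.78721,
r · ln(z₂/z₀) = ln(z₁/z₀) ⇒ ln z₀ = (ln z₁ − r·ln z₂)/(1 − r)
ln z₀ = (1.89311 − 0.78721×4.29046) / 0.21279 = -6.9759
z₀ = exp(-6.9759) = 0.0009341 m

z₀ ≈ 0.000934 m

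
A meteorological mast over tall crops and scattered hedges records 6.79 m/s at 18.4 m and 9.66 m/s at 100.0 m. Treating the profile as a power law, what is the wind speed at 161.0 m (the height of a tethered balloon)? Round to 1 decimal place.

First find α: α = ln(V₂/V₁)/ln(z₂/z₁) = ln(9.66/6.79)/ln(100.0/18.4) = 0.35254/1.69282 = 0.2083
Extrapolate from 100.0 m to 161.0 m: V₃ = 9.66 × (161.0/100.0)^0.2083 = 9.66 × 1.1043 = 10.6672 m/s

10.7 m/s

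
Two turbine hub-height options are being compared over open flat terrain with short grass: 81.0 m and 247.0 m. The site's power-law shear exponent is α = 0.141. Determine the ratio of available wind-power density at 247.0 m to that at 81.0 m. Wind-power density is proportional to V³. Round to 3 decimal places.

Speed ratio: V_B/V_A = (z_B/z_A)^α = (247.0/81.0)^0.141 = (3.0494)^0.141 = 1.17024
Power-density ratio: P_B/P_A = (V_B/V_A)³ = (1.17024)³ = 1.60259

1.603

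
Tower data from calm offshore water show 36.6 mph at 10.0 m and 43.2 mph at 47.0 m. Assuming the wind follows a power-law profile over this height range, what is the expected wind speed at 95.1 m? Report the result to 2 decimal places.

46.59 mph

First find α: α = ln(V₂/V₁)/ln(z₂/z₁) = ln(43.2/36.6)/ln(47.0/10.0) = 0.16579/1.54756 = 0.1071
Extrapolate from 47.0 m to 95.1 m: V₃ = 43.2 × (95.1/47.0)^0.1071 = 43.2 × 1.0784 = 46.5881 mph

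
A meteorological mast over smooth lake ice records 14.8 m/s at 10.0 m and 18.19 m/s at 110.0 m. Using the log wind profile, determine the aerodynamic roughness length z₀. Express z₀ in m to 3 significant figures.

z₀ ≈ 0.000284 m

Log law: V(z) ∝ ln(z/z₀). With r = V₁/V₂ = 14.8/18.19 = 0.81363,
r · ln(z₂/z₀) = ln(z₁/z₀) ⇒ ln z₀ = (ln z₁ − r·ln z₂)/(1 − r)
ln z₀ = (2.30259 − 0.81363×4.70048) / 0.18637 = -8.1661
z₀ = exp(-8.1661) = 0.0002841 m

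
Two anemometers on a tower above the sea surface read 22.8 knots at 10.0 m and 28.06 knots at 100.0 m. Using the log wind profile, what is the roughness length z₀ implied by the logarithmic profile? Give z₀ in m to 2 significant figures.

z₀ ≈ 0.00046 m

Log law: V(z) ∝ ln(z/z₀). With r = V₁/V₂ = 22.8/28.06 = 0.81254,
r · ln(z₂/z₀) = ln(z₁/z₀) ⇒ ln z₀ = (ln z₁ − r·ln z₂)/(1 − r)
ln z₀ = (2.30259 − 0.81254×4.60517) / 0.18746 = -7.6782
z₀ = exp(-7.6782) = 0.0004628 m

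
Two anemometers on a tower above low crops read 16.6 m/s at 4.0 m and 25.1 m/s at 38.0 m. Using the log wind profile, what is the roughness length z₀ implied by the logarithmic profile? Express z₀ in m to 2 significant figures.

z₀ ≈ 0.049 m

Log law: V(z) ∝ ln(z/z₀). With r = V₁/V₂ = 16.6/25.1 = 0.66135,
r · ln(z₂/z₀) = ln(z₁/z₀) ⇒ ln z₀ = (ln z₁ − r·ln z₂)/(1 − r)
ln z₀ = (1.38629 − 0.66135×3.63759) / 0.33865 = -3.0103
z₀ = exp(-3.0103) = 0.04927 m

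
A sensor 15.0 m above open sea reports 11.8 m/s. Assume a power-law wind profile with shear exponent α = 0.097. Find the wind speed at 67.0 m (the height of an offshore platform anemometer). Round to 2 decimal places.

Power-law profile: V₂ = V₁ · (z₂/z₁)^α
V₂ = 11.8 × (67.0/15.0)^0.097 = 11.8 × (4.4667)^0.097
    = 11.8 × 1.1562 = 13.6436 m/s

13.64 m/s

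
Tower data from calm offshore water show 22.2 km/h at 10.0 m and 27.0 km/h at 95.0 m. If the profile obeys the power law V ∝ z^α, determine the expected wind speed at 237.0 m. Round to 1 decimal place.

First find α: α = ln(V₂/V₁)/ln(z₂/z₁) = ln(27.0/22.2)/ln(95.0/10.0) = 0.19574/2.25129 = 0.0869
Extrapolate from 95.0 m to 237.0 m: V₃ = 27.0 × (237.0/95.0)^0.0869 = 27.0 × 1.0827 = 29.2337 km/h

29.2 km/h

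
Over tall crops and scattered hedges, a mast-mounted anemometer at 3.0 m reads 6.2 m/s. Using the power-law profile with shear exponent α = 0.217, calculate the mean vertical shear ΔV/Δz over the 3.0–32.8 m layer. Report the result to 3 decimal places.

Power law: V₂ = V₁ · (z₂/z₁)^α = 6.2 × (10.9333)^0.217 = 10.4184 m/s
ΔV/Δz = (10.4184 − 6.2)/(32.8 − 3.0) = 4.2184/29.8000 = 0.14156 m/s/m

0.142 m/s/m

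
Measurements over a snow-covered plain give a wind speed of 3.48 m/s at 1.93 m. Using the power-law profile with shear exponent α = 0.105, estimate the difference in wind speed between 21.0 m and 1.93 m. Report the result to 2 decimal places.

0.99 m/s

Power law: V₂ = V₁ · (z₂/z₁)^α = 3.48 × (10.8808)^0.105 = 4.4712 m/s
ΔV = 4.4712 − 3.48 = 0.9912 m/s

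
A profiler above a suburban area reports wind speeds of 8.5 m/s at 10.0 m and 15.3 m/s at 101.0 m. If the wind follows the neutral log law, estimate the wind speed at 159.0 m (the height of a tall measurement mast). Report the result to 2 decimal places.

16.63 m/s

Log law: V ∝ ln(z/z₀). From the pair, with r = V₁/V₂ = 0.55556,
ln z₀ = (ln z₁ − r·ln z₂)/(1 − r) = (2.3026 − 0.55556×4.6151)/0.44444 = -0.5881 → z₀ = 0.5554 m
V₃ = V₁ · ln(z₃/z₀)/ln(z₁/z₀) = 8.5 × 5.6570/2.8907 = 16.6343 m/s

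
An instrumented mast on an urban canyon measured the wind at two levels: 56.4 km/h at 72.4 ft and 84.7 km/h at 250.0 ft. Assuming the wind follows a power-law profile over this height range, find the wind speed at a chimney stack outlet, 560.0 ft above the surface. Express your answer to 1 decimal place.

110.4 km/h

First find α: α = ln(V₂/V₁)/ln(z₂/z₁) = ln(84.7/56.4)/ln(250.0/72.4) = 0.40665/1.23925 = 0.3281
Extrapolate from 250.0 ft to 560.0 ft: V₃ = 84.7 × (560.0/250.0)^0.3281 = 84.7 × 1.3030 = 110.3604 km/h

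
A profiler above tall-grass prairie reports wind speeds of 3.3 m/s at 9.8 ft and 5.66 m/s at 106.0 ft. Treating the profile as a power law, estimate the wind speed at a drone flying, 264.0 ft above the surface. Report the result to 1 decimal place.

First find α: α = ln(V₂/V₁)/ln(z₂/z₁) = ln(5.66/3.3)/ln(106.0/9.8) = 0.53950/2.38106 = 0.2266
Extrapolate from 106.0 ft to 264.0 ft: V₃ = 5.66 × (264.0/106.0)^0.2266 = 5.66 × 1.2297 = 6.9600 m/s

7.0 m/s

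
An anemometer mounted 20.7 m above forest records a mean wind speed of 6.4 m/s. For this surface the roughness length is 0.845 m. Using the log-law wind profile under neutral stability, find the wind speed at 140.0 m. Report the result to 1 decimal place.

Log law: V(z) ∝ ln(z/z₀), so V₂/V₁ = ln(z₂/z₀) / ln(z₁/z₀).
ln(140.0/0.845) = 5.1101, ln(20.7/0.845) = 3.1986
V₂ = 6.4 × 5.1101/3.1986 = 6.4 × 1.5976 = 10.2247 m/s

10.2 m/s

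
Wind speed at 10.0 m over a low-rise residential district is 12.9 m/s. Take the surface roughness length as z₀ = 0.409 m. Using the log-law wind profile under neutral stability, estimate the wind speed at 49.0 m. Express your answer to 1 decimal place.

Log law: V(z) ∝ ln(z/z₀), so V₂/V₁ = ln(z₂/z₀) / ln(z₁/z₀).
ln(49.0/0.409) = 4.7859, ln(10.0/0.409) = 3.1966
V₂ = 12.9 × 4.7859/3.1966 = 12.9 × 1.4972 = 19.3134 m/s

19.3 m/s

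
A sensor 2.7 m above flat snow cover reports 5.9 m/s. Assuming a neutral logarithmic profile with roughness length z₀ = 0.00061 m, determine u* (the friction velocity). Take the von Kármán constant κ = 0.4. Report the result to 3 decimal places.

Log law: V(z) = (u*/κ) · ln(z/z₀) ⇒ u* = κ · V / ln(z/z₀)
u* = 0.4 × 5.9 / ln(2.7/0.00061) = 0.4 × 5.9 / 8.3953
   = 2.3600 / 8.3953 = 0.2811 m/s

u* ≈ 0.281 m/s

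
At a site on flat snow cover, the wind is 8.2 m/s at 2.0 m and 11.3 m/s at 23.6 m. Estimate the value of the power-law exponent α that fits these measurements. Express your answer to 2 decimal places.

α ≈ 0.13

Power law: V₂/V₁ = (z₂/z₁)^α ⇒ α = ln(V₂/V₁) / ln(z₂/z₁)
α = ln(11.3/8.2) / ln(23.6/2.0) = ln(1.3780) / ln(11.8000)
  = 0.32067 / 2.46810 = 0.12993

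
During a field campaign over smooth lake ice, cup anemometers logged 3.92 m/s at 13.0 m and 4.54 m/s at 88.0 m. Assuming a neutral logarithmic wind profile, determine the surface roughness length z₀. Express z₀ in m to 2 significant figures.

Log law: V(z) ∝ ln(z/z₀). With r = V₁/V₂ = 3.92/4.54 = 0.86344,
r · ln(z₂/z₀) = ln(z₁/z₀) ⇒ ln z₀ = (ln z₁ − r·ln z₂)/(1 − r)
ln z₀ = (2.56495 − 0.86344×4.47734) / 0.13656 = -9.5263
z₀ = exp(-9.5263) = 0.00007291 m

z₀ ≈ 0.000073 m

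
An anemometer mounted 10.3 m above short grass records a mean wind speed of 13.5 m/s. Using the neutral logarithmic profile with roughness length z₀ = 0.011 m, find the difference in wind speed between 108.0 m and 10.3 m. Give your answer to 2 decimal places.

4.64 m/s

Log law: V₂ = V₁ · ln(z₂/z₀)/ln(z₁/z₀) = 13.5 × 9.1920/6.8420 = 18.1368 m/s
ΔV = 18.1368 − 13.5 = 4.6368 m/s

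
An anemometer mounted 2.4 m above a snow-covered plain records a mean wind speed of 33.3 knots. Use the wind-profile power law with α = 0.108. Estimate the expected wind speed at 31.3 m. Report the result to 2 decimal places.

Power-law profile: V₂ = V₁ · (z₂/z₁)^α
V₂ = 33.3 × (31.3/2.4)^0.108 = 33.3 × (13.0417)^0.108
    = 33.3 × 1.3196 = 43.9441 knots

43.94 knots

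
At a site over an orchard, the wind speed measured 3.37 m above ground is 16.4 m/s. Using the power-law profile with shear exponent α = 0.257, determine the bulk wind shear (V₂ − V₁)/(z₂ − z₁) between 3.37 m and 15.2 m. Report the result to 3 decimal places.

0.655 m/s/m

Power law: V₂ = V₁ · (z₂/z₁)^α = 16.4 × (4.5104)^0.257 = 24.1533 m/s
ΔV/Δz = (24.1533 − 16.4)/(15.2 − 3.37) = 7.7533/11.8300 = 0.65539 m/s/m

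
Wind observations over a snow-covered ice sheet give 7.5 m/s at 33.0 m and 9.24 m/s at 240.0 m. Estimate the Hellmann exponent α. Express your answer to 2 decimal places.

α ≈ 0.11

Power law: V₂/V₁ = (z₂/z₁)^α ⇒ α = ln(V₂/V₁) / ln(z₂/z₁)
α = ln(9.24/7.5) / ln(240.0/33.0) = ln(1.2320) / ln(7.2727)
  = 0.20864 / 1.98413 = 0.10515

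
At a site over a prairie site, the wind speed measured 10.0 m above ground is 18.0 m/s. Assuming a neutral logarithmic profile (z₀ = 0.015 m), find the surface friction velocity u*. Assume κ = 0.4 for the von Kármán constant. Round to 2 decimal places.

Log law: V(z) = (u*/κ) · ln(z/z₀) ⇒ u* = κ · V / ln(z/z₀)
u* = 0.4 × 18.0 / ln(10.0/0.015) = 0.4 × 18.0 / 6.5023
   = 7.2000 / 6.5023 = 1.1073 m/s

u* ≈ 1.11 m/s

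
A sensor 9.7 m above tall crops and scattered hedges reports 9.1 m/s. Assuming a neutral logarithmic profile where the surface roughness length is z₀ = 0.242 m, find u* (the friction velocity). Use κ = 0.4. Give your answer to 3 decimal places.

u* ≈ 0.986 m/s

Log law: V(z) = (u*/κ) · ln(z/z₀) ⇒ u* = κ · V / ln(z/z₀)
u* = 0.4 × 9.1 / ln(9.7/0.242) = 0.4 × 9.1 / 3.6909
   = 3.6400 / 3.6909 = 0.9862 m/s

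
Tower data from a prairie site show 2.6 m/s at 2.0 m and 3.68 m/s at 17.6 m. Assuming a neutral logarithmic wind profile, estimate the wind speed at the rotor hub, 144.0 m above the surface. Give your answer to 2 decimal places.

4.72 m/s

Log law: V ∝ ln(z/z₀). From the pair, with r = V₁/V₂ = 0.70652,
ln z₀ = (ln z₁ − r·ln z₂)/(1 − r) = (0.6931 − 0.70652×2.8679)/0.29348 = -4.5424 → z₀ = 0.01065 m
V₃ = V₁ · ln(z₃/z₀)/ln(z₁/z₀) = 2.6 × 9.5122/5.2355 = 4.7238 m/s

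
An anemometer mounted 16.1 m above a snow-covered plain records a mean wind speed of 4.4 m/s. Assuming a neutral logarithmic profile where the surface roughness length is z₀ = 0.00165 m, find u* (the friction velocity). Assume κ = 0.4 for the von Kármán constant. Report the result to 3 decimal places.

Log law: V(z) = (u*/κ) · ln(z/z₀) ⇒ u* = κ · V / ln(z/z₀)
u* = 0.4 × 4.4 / ln(16.1/0.00165) = 0.4 × 4.4 / 9.1858
   = 1.7600 / 9.1858 = 0.1916 m/s

u* ≈ 0.192 m/s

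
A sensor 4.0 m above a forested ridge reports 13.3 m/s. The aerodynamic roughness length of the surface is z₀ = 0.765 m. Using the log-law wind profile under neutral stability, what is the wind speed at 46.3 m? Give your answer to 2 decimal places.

32.99 m/s

Log law: V(z) ∝ ln(z/z₀), so V₂/V₁ = ln(z₂/z₀) / ln(z₁/z₀).
ln(46.3/0.765) = 4.1030, ln(4.0/0.765) = 1.6542
V₂ = 13.3 × 4.1030/1.6542 = 13.3 × 2.4804 = 32.9894 m/s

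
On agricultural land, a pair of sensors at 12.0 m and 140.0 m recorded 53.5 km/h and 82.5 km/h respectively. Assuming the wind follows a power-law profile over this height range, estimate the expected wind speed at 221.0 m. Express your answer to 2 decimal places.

First find α: α = ln(V₂/V₁)/ln(z₂/z₁) = ln(82.5/53.5)/ln(140.0/12.0) = 0.43312/2.45674 = 0.1763
Extrapolate from 140.0 m to 221.0 m: V₃ = 82.5 × (221.0/140.0)^0.1763 = 82.5 × 1.0838 = 89.4144 km/h

89.41 km/h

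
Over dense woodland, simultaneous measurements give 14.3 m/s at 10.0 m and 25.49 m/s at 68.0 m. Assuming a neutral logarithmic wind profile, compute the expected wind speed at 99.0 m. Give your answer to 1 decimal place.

27.7 m/s

Log law: V ∝ ln(z/z₀). From the pair, with r = V₁/V₂ = 0.56100,
ln z₀ = (ln z₁ − r·ln z₂)/(1 − r) = (2.3026 − 0.56100×4.2195)/0.43900 = -0.1471 → z₀ = 0.8632 m
V₃ = V₁ · ln(z₃/z₀)/ln(z₁/z₀) = 14.3 × 4.7422/2.4497 = 27.6826 m/s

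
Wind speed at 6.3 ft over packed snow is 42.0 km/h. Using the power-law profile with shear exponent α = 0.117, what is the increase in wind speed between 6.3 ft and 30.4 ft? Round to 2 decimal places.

Power law: V₂ = V₁ · (z₂/z₁)^α = 42.0 × (4.8254)^0.117 = 50.4920 km/h
ΔV = 50.4920 − 42.0 = 8.4920 km/h

8.49 km/h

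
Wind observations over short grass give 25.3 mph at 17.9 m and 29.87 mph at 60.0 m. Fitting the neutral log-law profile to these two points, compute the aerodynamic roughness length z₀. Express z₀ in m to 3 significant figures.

z₀ ≈ 0.0221 m

Log law: V(z) ∝ ln(z/z₀). With r = V₁/V₂ = 25.3/29.87 = 0.84700,
r · ln(z₂/z₀) = ln(z₁/z₀) ⇒ ln z₀ = (ln z₁ − r·ln z₂)/(1 − r)
ln z₀ = (2.88480 − 0.84700×4.09434) / 0.15300 = -3.8114
z₀ = exp(-3.8114) = 0.02212 m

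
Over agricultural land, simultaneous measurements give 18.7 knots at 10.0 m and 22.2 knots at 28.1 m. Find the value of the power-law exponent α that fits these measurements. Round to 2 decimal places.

Power law: V₂/V₁ = (z₂/z₁)^α ⇒ α = ln(V₂/V₁) / ln(z₂/z₁)
α = ln(22.2/18.7) / ln(28.1/10.0) = ln(1.1872) / ln(2.8100)
  = 0.17157 / 1.03318 = 0.16606

α ≈ 0.17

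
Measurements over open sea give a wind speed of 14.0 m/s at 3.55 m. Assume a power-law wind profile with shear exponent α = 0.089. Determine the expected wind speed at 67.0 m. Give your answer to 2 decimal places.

18.18 m/s

Power-law profile: V₂ = V₁ · (z₂/z₁)^α
V₂ = 14.0 × (67.0/3.55)^0.089 = 14.0 × (18.8732)^0.089
    = 14.0 × 1.2988 = 18.1835 m/s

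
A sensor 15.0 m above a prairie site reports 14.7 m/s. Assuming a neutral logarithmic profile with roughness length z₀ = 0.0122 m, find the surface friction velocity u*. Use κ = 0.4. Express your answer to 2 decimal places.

u* ≈ 0.83 m/s

Log law: V(z) = (u*/κ) · ln(z/z₀) ⇒ u* = κ · V / ln(z/z₀)
u* = 0.4 × 14.7 / ln(15.0/0.0122) = 0.4 × 14.7 / 7.1144
   = 5.8800 / 7.1144 = 0.8265 m/s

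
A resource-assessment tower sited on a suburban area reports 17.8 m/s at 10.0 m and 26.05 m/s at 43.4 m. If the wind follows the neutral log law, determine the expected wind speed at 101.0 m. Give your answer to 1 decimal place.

Log law: V ∝ ln(z/z₀). From the pair, with r = V₁/V₂ = 0.68330,
ln z₀ = (ln z₁ − r·ln z₂)/(1 − r) = (2.3026 − 0.68330×3.7705)/0.31670 = -0.8645 → z₀ = 0.4213 m
V₃ = V₁ · ln(z₃/z₀)/ln(z₁/z₀) = 17.8 × 5.4796/3.1671 = 30.7973 m/s

30.8 m/s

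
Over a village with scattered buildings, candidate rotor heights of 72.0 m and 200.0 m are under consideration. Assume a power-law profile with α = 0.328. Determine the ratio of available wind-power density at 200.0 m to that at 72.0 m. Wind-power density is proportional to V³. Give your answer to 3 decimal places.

2.733

Speed ratio: V_B/V_A = (z_B/z_A)^α = (200.0/72.0)^0.328 = (2.7778)^0.328 = 1.39808
Power-density ratio: P_B/P_A = (V_B/V_A)³ = (1.39808)³ = 2.73274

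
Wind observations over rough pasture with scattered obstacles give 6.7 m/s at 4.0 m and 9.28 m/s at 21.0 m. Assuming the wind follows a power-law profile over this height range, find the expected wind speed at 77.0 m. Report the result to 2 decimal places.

First find α: α = ln(V₂/V₁)/ln(z₂/z₁) = ln(9.28/6.7)/ln(21.0/4.0) = 0.32575/1.65823 = 0.1964
Extrapolate from 21.0 m to 77.0 m: V₃ = 9.28 × (77.0/21.0)^0.1964 = 9.28 × 1.2908 = 11.9784 m/s

11.98 m/s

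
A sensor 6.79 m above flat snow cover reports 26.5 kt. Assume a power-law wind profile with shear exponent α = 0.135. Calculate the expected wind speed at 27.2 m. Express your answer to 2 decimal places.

Power-law profile: V₂ = V₁ · (z₂/z₁)^α
V₂ = 26.5 × (27.2/6.79)^0.135 = 26.5 × (4.0059)^0.135
    = 26.5 × 1.2060 = 31.9603 kt

31.96 kt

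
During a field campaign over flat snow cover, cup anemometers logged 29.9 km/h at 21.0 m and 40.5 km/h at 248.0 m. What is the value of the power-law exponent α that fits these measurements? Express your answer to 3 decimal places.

Power law: V₂/V₁ = (z₂/z₁)^α ⇒ α = ln(V₂/V₁) / ln(z₂/z₁)
α = ln(40.5/29.9) / ln(248.0/21.0) = ln(1.3545) / ln(11.8095)
  = 0.30344 / 2.46891 = 0.12291

α ≈ 0.123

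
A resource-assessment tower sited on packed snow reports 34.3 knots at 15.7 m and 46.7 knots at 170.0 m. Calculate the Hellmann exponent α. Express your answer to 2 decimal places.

Power law: V₂/V₁ = (z₂/z₁)^α ⇒ α = ln(V₂/V₁) / ln(z₂/z₁)
α = ln(46.7/34.3) / ln(170.0/15.7) = ln(1.3615) / ln(10.8280)
  = 0.30860 / 2.38214 = 0.12955

α ≈ 0.13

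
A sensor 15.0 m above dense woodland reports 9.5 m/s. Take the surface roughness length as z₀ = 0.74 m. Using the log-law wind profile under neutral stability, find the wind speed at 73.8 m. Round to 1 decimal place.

Log law: V(z) ∝ ln(z/z₀), so V₂/V₁ = ln(z₂/z₀) / ln(z₁/z₀).
ln(73.8/0.74) = 4.6025, ln(15.0/0.74) = 3.0092
V₂ = 9.5 × 4.6025/3.0092 = 9.5 × 1.5295 = 14.5301 m/s

14.5 m/s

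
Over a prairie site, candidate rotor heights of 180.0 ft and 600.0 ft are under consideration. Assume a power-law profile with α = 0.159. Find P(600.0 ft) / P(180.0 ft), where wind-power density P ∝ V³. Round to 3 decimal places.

1.776

Speed ratio: V_B/V_A = (z_B/z_A)^α = (600.0/180.0)^0.159 = (3.3333)^0.159 = 1.21098
Power-density ratio: P_B/P_A = (V_B/V_A)³ = (1.21098)³ = 1.77588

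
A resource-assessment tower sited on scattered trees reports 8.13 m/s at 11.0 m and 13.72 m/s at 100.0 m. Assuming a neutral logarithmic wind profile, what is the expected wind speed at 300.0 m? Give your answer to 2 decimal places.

16.50 m/s

Log law: V ∝ ln(z/z₀). From the pair, with r = V₁/V₂ = 0.59257,
ln z₀ = (ln z₁ − r·ln z₂)/(1 − r) = (2.3979 − 0.59257×4.6052)/0.40743 = -0.8123 → z₀ = 0.4438 m
V₃ = V₁ · ln(z₃/z₀)/ln(z₁/z₀) = 8.13 × 6.5161/3.2102 = 16.5023 m/s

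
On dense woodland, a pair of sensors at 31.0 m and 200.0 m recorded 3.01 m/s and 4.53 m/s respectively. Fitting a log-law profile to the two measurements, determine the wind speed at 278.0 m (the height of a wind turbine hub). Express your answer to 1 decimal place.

Log law: V ∝ ln(z/z₀). From the pair, with r = V₁/V₂ = 0.66446,
ln z₀ = (ln z₁ − r·ln z₂)/(1 − r) = (3.4340 − 0.66446×5.2983)/0.33554 = -0.2579 → z₀ = 0.7727 m
V₃ = V₁ · ln(z₃/z₀)/ln(z₁/z₀) = 3.01 × 5.8855/3.6919 = 4.7985 m/s

4.8 m/s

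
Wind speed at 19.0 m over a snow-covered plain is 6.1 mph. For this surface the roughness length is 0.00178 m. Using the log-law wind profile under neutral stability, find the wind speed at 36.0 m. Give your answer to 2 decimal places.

6.52 mph

Log law: V(z) ∝ ln(z/z₀), so V₂/V₁ = ln(z₂/z₀) / ln(z₁/z₀).
ln(36.0/0.00178) = 9.9147, ln(19.0/0.00178) = 9.2756
V₂ = 6.1 × 9.9147/9.2756 = 6.1 × 1.0689 = 6.5203 mph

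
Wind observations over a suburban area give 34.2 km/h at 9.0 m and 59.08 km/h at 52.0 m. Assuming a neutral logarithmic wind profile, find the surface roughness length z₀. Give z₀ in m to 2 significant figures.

z₀ ≈ 0.81 m

Log law: V(z) ∝ ln(z/z₀). With r = V₁/V₂ = 34.2/59.08 = 0.57888,
r · ln(z₂/z₀) = ln(z₁/z₀) ⇒ ln z₀ = (ln z₁ − r·ln z₂)/(1 − r)
ln z₀ = (2.19722 − 0.57888×3.95124) / 0.42112 = -0.2138
z₀ = exp(-0.2138) = 0.8075 m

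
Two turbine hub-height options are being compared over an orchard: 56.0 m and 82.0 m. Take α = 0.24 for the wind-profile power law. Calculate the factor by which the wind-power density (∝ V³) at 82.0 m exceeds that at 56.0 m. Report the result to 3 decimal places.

1.316

Speed ratio: V_B/V_A = (z_B/z_A)^α = (82.0/56.0)^0.24 = (1.4643)^0.24 = 1.09585
Power-density ratio: P_B/P_A = (V_B/V_A)³ = (1.09585)³ = 1.31598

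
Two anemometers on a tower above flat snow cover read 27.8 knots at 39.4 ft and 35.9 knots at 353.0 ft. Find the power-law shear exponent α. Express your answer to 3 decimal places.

α ≈ 0.117

Power law: V₂/V₁ = (z₂/z₁)^α ⇒ α = ln(V₂/V₁) / ln(z₂/z₁)
α = ln(35.9/27.8) / ln(353.0/39.4) = ln(1.2914) / ln(8.9594)
  = 0.25570 / 2.19270 = 0.11661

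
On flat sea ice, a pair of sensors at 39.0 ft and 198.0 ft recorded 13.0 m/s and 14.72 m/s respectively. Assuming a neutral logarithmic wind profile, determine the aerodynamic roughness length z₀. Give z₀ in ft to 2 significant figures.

z₀ ≈ 0.00018 ft

Log law: V(z) ∝ ln(z/z₀). With r = V₁/V₂ = 13.0/14.72 = 0.88315,
r · ln(z₂/z₀) = ln(z₁/z₀) ⇒ ln z₀ = (ln z₁ − r·ln z₂)/(1 − r)
ln z₀ = (3.66356 − 0.88315×5.28827) / 0.11685 = -8.6162
z₀ = exp(-8.6162) = 0.0001811 ft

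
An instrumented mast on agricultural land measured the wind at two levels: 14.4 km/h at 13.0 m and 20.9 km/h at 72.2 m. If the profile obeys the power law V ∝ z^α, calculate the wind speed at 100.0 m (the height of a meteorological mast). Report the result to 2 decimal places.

First find α: α = ln(V₂/V₁)/ln(z₂/z₁) = ln(20.9/14.4)/ln(72.2/13.0) = 0.37252/1.71449 = 0.2173
Extrapolate from 72.2 m to 100.0 m: V₃ = 20.9 × (100.0/72.2)^0.2173 = 20.9 × 1.0733 = 22.4328 km/h

22.43 km/h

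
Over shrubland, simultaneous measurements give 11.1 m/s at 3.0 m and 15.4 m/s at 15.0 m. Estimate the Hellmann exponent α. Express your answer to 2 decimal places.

α ≈ 0.20

Power law: V₂/V₁ = (z₂/z₁)^α ⇒ α = ln(V₂/V₁) / ln(z₂/z₁)
α = ln(15.4/11.1) / ln(15.0/3.0) = ln(1.3874) / ln(5.0000)
  = 0.32742 / 1.60944 = 0.20344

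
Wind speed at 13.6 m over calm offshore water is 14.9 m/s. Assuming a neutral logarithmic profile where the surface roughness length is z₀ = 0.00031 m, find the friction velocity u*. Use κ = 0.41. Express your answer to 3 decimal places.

Log law: V(z) = (u*/κ) · ln(z/z₀) ⇒ u* = κ · V / ln(z/z₀)
u* = 0.41 × 14.9 / ln(13.6/0.00031) = 0.41 × 14.9 / 10.6890
   = 6.1090 / 10.6890 = 0.5715 m/s

u* ≈ 0.572 m/s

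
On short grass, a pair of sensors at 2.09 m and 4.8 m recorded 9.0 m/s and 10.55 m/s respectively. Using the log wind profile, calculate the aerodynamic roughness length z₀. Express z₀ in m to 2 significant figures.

z₀ ≈ 0.017 m

Log law: V(z) ∝ ln(z/z₀). With r = V₁/V₂ = 9.0/10.55 = 0.85308,
r · ln(z₂/z₀) = ln(z₁/z₀) ⇒ ln z₀ = (ln z₁ − r·ln z₂)/(1 − r)
ln z₀ = (0.73716 − 0.85308×1.56862) / 0.14692 = -4.0906
z₀ = exp(-4.0906) = 0.01673 m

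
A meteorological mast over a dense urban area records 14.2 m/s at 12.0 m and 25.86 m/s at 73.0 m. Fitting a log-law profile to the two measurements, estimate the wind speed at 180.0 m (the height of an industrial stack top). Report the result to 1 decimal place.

31.7 m/s

Log law: V ∝ ln(z/z₀). From the pair, with r = V₁/V₂ = 0.54911,
ln z₀ = (ln z₁ − r·ln z₂)/(1 − r) = (2.4849 − 0.54911×4.2905)/0.45089 = 0.2860 → z₀ = 1.331 m
V₃ = V₁ · ln(z₃/z₀)/ln(z₁/z₀) = 14.2 × 4.9069/2.1989 = 31.6882 m/s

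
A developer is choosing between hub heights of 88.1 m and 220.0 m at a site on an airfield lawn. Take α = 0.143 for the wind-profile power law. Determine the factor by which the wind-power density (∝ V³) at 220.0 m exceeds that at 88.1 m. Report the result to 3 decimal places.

1.481

Speed ratio: V_B/V_A = (z_B/z_A)^α = (220.0/88.1)^0.143 = (2.4972)^0.143 = 1.13982
Power-density ratio: P_B/P_A = (V_B/V_A)³ = (1.13982)³ = 1.48083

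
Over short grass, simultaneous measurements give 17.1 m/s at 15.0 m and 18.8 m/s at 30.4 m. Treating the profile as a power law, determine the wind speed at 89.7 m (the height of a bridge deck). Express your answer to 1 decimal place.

First find α: α = ln(V₂/V₁)/ln(z₂/z₁) = ln(18.8/17.1)/ln(30.4/15.0) = 0.09478/0.70639 = 0.1342
Extrapolate from 30.4 m to 89.7 m: V₃ = 18.8 × (89.7/30.4)^0.1342 = 18.8 × 1.1562 = 21.7374 m/s

21.7 m/s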